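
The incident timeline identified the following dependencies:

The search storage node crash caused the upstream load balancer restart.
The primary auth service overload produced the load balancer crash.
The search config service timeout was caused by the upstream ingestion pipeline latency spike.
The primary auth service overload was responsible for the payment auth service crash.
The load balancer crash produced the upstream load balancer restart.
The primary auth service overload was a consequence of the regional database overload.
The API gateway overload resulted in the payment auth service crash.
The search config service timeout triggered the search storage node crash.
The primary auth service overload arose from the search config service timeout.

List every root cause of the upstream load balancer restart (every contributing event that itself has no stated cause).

the regional database overload, the upstream ingestion pipeline latency spike

Tracing upstream from the upstream load balancer restart: the upstream load balancer restart ← the search storage node crash ← the search config service timeout ← the upstream ingestion pipeline latency spike.
A separate upstream branch: the upstream load balancer restart ← the load balancer crash ← the primary auth service overload ← the regional database overload.
Each of those chain origins has no stated cause.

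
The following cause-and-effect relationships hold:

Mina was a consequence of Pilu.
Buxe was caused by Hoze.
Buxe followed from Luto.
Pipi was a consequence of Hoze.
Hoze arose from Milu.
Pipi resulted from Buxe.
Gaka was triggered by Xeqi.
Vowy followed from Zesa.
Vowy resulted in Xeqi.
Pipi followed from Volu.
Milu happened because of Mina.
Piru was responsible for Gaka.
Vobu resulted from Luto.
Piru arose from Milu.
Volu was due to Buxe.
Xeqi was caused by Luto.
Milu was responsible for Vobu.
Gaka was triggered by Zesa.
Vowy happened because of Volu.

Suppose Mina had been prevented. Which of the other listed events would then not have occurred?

Hoze, Milu, Piru

Downstream of Mina: Milu, Hoze, Buxe, Vobu, Volu, Piru, Vowy, Xeqi, Pipi, Gaka.
Of those, still caused via another path: Buxe, Vobu, Volu, Vowy, Xeqi, Pipi, Gaka.
The remainder have no surviving cause.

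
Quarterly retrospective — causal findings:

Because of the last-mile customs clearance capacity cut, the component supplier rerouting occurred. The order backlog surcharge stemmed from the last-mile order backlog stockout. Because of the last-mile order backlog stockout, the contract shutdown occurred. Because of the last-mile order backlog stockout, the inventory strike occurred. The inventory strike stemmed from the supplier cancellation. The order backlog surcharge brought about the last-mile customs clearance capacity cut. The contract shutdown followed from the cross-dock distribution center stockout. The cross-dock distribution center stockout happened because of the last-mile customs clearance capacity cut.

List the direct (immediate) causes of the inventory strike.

the last-mile order backlog stockout, the supplier cancellation → the inventory strike with nothing further upstream stated.

the last-mile order backlog stockout, the supplier cancellation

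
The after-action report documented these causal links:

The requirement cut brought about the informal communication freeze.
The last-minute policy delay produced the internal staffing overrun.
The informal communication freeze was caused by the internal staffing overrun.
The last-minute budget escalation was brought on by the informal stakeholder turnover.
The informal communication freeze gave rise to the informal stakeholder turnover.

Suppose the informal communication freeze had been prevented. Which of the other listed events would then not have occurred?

the informal stakeholder turnover, the last-minute budget escalation

Downstream of the informal communication freeze: the informal stakeholder turnover, the last-minute budget escalation.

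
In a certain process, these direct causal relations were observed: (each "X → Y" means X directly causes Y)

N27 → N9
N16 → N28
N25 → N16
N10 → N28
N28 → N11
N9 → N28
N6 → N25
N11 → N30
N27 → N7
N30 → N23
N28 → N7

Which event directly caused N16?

N25

Upstream contributors include N6, but only N25 feeds directly into N16.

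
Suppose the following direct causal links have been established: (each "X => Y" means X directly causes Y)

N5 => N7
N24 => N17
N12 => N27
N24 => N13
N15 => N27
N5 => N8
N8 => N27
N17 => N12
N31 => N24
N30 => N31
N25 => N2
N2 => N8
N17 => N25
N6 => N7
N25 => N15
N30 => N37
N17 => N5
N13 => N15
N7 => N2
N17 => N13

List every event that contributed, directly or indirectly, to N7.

N17, N24, N30, N31, N5, N6

Immediate causes of N7: N5, N6.
Further upstream: N30, N31, N24, N17.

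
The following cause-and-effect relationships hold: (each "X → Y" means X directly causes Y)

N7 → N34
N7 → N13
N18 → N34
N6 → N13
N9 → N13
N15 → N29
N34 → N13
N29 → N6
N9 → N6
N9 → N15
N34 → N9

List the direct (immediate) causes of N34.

N18, N7

N18, N7 → N34 with nothing further upstream stated.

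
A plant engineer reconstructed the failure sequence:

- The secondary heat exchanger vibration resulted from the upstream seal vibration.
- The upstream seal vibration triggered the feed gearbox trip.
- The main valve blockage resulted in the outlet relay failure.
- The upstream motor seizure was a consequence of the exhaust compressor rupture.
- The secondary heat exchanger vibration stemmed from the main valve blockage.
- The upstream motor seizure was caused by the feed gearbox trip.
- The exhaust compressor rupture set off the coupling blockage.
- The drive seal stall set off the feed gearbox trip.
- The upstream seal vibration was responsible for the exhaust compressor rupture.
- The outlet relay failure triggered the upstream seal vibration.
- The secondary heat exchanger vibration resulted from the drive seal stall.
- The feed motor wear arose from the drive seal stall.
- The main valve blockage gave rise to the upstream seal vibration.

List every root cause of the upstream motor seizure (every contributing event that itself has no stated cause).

the drive seal stall, the main valve blockage

Tracing upstream from the upstream motor seizure: the upstream motor seizure ← the feed gearbox trip ← the drive seal stall.
A separate upstream branch: the upstream motor seizure ← the exhaust compressor rupture ← the upstream seal vibration ← the main valve blockage.
Each of those chain origins has no stated cause.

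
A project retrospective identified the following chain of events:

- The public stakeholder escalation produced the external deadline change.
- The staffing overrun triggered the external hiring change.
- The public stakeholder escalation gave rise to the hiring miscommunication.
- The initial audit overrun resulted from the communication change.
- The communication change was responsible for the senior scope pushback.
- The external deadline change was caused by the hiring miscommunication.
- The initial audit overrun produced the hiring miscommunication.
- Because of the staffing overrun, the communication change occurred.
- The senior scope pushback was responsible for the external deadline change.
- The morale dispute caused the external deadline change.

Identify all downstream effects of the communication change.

the external deadline change, the hiring miscommunication, the initial audit overrun, the senior scope pushback

Direct effects: the senior scope pushback, the initial audit overrun.
2 steps out: the hiring miscommunication, the external deadline change.
Not reachable from it: the staffing overrun, the external hiring change, the public stakeholder escalation, the morale dispute.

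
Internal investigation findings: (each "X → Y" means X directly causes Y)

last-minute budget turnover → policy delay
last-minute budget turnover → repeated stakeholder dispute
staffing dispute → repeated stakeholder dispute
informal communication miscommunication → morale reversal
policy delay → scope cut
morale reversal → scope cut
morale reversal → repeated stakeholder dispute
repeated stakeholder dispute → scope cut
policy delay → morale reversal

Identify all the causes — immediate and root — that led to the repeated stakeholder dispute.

the informal communication miscommunication, the last-minute budget turnover, the morale reversal, the policy delay, the staffing dispute

Immediate causes of the repeated stakeholder dispute: the last-minute budget turnover, the staffing dispute, the morale reversal.
Further upstream: the informal communication miscommunication, the policy delay.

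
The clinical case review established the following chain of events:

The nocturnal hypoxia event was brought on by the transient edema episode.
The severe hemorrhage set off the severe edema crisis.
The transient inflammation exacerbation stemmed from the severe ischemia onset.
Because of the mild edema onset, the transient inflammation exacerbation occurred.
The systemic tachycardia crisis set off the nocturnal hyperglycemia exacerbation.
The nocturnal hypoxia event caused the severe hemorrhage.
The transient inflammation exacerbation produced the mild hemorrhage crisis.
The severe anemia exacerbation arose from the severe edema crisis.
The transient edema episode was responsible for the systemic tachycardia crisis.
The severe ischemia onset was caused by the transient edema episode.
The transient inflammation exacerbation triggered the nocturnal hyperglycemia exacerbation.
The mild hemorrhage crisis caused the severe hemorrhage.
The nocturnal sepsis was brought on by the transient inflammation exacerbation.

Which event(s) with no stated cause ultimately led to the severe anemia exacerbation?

Tracing upstream from the severe anemia exacerbation: the severe anemia exacerbation ← the severe edema crisis ← the severe hemorrhage ← the nocturnal hypoxia event ← the transient edema episode.
A separate upstream branch: the severe anemia exacerbation ← the severe edema crisis ← the severe hemorrhage ← the mild hemorrhage crisis ← the transient inflammation exacerbation ← the mild edema onset.
Each of those chain origins has no stated cause.

the mild edema onset, the transient edema episode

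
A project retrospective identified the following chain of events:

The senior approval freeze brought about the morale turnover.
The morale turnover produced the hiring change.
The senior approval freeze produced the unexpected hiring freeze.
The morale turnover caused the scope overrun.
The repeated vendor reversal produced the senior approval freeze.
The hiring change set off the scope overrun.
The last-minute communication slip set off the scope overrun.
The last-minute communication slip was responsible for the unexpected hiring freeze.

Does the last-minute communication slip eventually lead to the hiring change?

The last-minute communication slip leads to the unexpected hiring freeze, the scope overrun; the hiring change is not among them.

No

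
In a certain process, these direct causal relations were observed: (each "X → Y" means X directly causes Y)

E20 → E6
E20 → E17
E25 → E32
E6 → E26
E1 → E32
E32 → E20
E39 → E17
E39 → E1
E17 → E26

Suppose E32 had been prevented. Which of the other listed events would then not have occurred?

E20, E6

Downstream of E32: E20, E6, E17, E26.
Of those, still caused via another path: E17, E26.
The remainder have no surviving cause.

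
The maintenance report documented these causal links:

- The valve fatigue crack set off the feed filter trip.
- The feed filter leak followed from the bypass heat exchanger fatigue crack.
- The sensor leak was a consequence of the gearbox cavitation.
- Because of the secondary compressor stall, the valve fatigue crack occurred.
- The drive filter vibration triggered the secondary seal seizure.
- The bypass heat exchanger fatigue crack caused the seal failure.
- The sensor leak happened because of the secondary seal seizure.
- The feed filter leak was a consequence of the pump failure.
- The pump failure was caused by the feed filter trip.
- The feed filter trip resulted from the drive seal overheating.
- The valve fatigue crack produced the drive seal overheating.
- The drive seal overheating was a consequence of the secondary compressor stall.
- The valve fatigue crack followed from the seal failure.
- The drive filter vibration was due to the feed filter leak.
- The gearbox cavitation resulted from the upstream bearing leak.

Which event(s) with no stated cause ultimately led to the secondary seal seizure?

the bypass heat exchanger fatigue crack, the secondary compressor stall

Tracing upstream from the secondary seal seizure: the secondary seal seizure ← the drive filter vibration ← the feed filter leak ← the bypass heat exchanger fatigue crack.
A separate upstream branch: the secondary seal seizure ← the drive filter vibration ← the feed filter leak ← the pump failure ← the feed filter trip ← the valve fatigue crack ← the secondary compressor stall.
Each of those chain origins has no stated cause.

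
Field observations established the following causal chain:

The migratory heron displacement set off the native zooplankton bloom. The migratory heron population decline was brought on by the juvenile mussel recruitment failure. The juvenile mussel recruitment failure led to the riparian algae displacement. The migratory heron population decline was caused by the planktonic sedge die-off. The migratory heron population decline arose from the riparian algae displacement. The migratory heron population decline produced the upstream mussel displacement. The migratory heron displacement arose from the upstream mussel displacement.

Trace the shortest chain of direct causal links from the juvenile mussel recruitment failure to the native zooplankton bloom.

the juvenile mussel recruitment failure → the migratory heron population decline
the migratory heron population decline → the upstream mussel displacement
the upstream mussel displacement → the migratory heron displacement
the migratory heron displacement → the native zooplankton bloom
Length: 4 steps.

the juvenile mussel recruitment failure → the migratory heron population decline → the upstream mussel displacement → the migratory heron displacement → the native zooplankton bloom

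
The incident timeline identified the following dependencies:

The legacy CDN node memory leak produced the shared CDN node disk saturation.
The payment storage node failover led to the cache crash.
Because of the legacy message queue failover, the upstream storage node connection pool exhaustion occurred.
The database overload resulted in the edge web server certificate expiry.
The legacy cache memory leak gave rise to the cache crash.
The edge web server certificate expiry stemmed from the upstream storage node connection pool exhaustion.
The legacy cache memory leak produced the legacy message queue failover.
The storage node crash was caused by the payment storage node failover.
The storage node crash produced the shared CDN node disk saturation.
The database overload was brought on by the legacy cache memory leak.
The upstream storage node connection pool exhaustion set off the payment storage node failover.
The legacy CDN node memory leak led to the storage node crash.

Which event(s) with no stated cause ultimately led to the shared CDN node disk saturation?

the legacy CDN node memory leak, the legacy cache memory leak

Tracing upstream from the shared CDN node disk saturation: the shared CDN node disk saturation ← the storage node crash ← the payment storage node failover ← the upstream storage node connection pool exhaustion ← the legacy message queue failover ← the legacy cache memory leak.
A separate upstream branch: the shared CDN node disk saturation ← the legacy CDN node memory leak.
Each of those chain origins has no stated cause.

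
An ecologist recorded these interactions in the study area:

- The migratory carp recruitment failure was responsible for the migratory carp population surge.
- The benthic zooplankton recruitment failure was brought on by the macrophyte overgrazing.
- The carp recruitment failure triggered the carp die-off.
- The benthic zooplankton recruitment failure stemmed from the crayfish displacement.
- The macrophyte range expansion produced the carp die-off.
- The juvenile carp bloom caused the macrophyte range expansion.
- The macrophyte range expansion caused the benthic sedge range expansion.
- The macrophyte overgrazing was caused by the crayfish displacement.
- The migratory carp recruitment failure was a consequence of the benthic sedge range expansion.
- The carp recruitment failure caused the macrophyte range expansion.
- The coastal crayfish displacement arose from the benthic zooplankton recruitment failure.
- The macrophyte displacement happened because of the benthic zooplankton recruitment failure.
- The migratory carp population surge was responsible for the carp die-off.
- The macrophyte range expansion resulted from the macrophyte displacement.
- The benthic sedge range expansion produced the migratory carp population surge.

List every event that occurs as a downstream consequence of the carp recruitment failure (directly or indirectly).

Direct effects: the macrophyte range expansion, the carp die-off.
2 steps out: the benthic sedge range expansion.
3 steps out: the migratory carp recruitment failure, the migratory carp population surge.
Not reachable from it: the crayfish displacement, the macrophyte overgrazing, the benthic zooplankton recruitment failure, the macrophyte displacement, the juvenile carp bloom, the coastal crayfish displacement.

the benthic sedge range expansion, the carp die-off, the macrophyte range expansion, the migratory carp population surge, the migratory carp recruitment failure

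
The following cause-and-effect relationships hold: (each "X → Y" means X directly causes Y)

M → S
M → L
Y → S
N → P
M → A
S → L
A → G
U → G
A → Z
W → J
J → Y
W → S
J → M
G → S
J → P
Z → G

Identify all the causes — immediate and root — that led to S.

A, G, J, M, U, W, Y, Z

Immediate causes of S: W, M, Y, G.
Further upstream: J, A, U, Z.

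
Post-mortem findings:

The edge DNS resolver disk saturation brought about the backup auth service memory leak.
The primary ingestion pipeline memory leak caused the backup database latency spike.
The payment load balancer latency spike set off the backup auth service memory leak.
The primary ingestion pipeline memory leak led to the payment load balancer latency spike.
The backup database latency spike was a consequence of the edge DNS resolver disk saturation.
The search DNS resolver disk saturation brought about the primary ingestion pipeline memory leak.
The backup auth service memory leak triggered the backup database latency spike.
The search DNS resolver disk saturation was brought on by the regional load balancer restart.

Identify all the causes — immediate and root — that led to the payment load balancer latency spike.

Immediate cause of the payment load balancer latency spike: the primary ingestion pipeline memory leak.
Further upstream: the regional load balancer restart, the search DNS resolver disk saturation.

the primary ingestion pipeline memory leak, the regional load balancer restart, the search DNS resolver disk saturation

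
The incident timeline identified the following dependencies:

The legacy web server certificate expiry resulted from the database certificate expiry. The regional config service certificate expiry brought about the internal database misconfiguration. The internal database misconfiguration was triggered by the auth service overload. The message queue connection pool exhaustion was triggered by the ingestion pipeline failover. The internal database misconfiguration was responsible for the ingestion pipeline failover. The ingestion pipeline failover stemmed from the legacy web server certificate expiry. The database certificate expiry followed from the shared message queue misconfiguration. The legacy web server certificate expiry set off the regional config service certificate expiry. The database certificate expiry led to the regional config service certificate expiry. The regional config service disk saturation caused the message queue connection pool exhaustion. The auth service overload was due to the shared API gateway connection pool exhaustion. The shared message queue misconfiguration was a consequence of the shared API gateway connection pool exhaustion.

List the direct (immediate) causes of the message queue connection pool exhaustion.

the ingestion pipeline failover, the regional config service disk saturation

Upstream contributors include the shared API gateway connection pool exhaustion, the auth service overload, the shared message queue misconfiguration, the database certificate expiry, the legacy web server certificate expiry, the regional config service certificate expiry, the internal database misconfiguration, but only the ingestion pipeline failover, the regional config service disk saturation feed directly into the message queue connection pool exhaustion.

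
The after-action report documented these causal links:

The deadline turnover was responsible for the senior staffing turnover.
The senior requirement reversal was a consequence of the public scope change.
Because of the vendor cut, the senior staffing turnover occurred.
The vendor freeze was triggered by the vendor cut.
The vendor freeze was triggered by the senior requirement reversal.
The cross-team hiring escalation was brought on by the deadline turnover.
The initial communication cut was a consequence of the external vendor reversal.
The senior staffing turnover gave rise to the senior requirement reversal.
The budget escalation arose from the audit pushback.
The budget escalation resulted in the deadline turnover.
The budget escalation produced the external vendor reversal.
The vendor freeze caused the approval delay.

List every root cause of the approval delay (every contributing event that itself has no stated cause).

Tracing upstream from the approval delay: the approval delay ← the vendor freeze ← the senior requirement reversal ← the senior staffing turnover ← the deadline turnover ← the budget escalation ← the audit pushback.
A separate upstream branch: the approval delay ← the vendor freeze ← the senior requirement reversal ← the public scope change.
A separate upstream branch: the approval delay ← the vendor freeze ← the vendor cut.
Each of those chain origins has no stated cause.

the audit pushback, the public scope change, the vendor cut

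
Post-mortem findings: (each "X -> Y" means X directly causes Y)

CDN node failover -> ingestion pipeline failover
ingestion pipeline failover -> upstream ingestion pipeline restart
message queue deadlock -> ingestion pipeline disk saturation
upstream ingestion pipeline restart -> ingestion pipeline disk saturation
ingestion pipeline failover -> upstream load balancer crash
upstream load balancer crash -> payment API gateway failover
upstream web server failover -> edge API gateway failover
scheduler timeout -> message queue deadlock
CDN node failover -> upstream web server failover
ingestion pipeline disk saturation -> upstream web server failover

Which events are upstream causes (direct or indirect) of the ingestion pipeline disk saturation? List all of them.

the CDN node failover, the ingestion pipeline failover, the message queue deadlock, the scheduler timeout, the upstream ingestion pipeline restart

Immediate causes of the ingestion pipeline disk saturation: the upstream ingestion pipeline restart, the message queue deadlock.
Further upstream: the CDN node failover, the ingestion pipeline failover, the scheduler timeout.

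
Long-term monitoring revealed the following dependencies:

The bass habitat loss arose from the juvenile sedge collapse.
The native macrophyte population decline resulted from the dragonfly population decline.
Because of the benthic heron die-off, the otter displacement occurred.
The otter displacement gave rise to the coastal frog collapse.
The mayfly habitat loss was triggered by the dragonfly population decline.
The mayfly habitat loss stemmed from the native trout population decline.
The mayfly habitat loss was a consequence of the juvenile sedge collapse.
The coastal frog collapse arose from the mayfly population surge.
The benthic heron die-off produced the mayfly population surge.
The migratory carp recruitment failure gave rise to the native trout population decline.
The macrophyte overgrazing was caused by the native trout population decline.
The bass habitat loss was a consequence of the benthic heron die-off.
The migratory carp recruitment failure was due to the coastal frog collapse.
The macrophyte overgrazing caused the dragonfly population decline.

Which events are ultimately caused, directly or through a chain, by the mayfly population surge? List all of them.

Direct effects: the coastal frog collapse.
2 steps out: the migratory carp recruitment failure.
3 steps out: the native trout population decline.
4 steps out: the macrophyte overgrazing, the mayfly habitat loss.
5 steps out: the dragonfly population decline.
6 steps out: the native macrophyte population decline.
Not reachable from it: the benthic heron die-off, the juvenile sedge collapse, the bass habitat loss, the otter displacement.

the coastal frog collapse, the dragonfly population decline, the macrophyte overgrazing, the mayfly habitat loss, the migratory carp recruitment failure, the native macrophyte population decline, the native trout population decline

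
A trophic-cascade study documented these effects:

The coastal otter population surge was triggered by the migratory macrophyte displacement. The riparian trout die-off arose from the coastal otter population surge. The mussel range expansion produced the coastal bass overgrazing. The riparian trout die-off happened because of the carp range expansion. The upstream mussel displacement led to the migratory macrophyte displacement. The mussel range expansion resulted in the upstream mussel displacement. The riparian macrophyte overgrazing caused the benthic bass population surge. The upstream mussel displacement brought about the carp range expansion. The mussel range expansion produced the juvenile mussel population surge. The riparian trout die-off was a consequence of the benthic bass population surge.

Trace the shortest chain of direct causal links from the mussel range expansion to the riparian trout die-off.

the mussel range expansion → the upstream mussel displacement → the carp range expansion → the riparian trout die-off

the mussel range expansion → the upstream mussel displacement
the upstream mussel displacement → the carp range expansion
the carp range expansion → the riparian trout die-off
Length: 3 steps.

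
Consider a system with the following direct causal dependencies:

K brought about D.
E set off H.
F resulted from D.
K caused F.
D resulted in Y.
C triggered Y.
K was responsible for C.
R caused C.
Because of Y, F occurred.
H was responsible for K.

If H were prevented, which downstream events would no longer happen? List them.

D, K

Downstream of H: K, C, D, Y, F.
Of those, still caused via another path: C, Y, F.
The remainder have no surviving cause.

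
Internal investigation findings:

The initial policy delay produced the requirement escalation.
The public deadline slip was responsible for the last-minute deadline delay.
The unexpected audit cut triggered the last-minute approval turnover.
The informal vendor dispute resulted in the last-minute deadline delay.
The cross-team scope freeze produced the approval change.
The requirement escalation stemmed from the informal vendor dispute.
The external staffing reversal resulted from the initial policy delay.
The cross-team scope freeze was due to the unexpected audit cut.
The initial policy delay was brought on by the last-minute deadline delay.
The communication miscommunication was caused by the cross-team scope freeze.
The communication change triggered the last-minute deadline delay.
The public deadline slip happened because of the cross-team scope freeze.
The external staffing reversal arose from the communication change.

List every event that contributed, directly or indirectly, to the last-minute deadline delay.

Immediate causes of the last-minute deadline delay: the public deadline slip, the communication change, the informal vendor dispute.
Further upstream: the unexpected audit cut, the cross-team scope freeze.

the communication change, the cross-team scope freeze, the informal vendor dispute, the public deadline slip, the unexpected audit cut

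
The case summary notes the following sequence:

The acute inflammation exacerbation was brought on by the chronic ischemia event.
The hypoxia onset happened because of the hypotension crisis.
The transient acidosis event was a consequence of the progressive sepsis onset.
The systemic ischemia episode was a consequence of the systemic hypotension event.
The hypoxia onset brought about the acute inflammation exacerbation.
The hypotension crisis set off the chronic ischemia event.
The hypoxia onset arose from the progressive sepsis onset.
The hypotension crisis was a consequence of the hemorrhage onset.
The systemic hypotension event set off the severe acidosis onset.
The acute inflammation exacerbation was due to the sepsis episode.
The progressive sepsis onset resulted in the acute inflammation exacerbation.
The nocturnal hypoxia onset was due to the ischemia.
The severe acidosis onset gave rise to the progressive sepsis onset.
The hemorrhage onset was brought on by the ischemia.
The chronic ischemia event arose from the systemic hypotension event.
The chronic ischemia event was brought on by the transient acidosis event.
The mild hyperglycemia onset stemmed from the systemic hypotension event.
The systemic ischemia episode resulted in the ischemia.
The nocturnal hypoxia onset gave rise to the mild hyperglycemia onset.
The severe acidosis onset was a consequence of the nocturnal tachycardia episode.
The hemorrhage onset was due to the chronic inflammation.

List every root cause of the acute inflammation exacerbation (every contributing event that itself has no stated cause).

Tracing upstream from the acute inflammation exacerbation: the acute inflammation exacerbation ← the chronic ischemia event ← the systemic hypotension event.
A separate upstream branch: the acute inflammation exacerbation ← the chronic ischemia event ← the hypotension crisis ← the hemorrhage onset ← the chronic inflammation.
A separate upstream branch: the acute inflammation exacerbation ← the progressive sepsis onset ← the severe acidosis onset ← the nocturnal tachycardia episode.
A separate upstream branch: the acute inflammation exacerbation ← the sepsis episode.
Each of those chain origins has no stated cause.

the chronic inflammation, the nocturnal tachycardia episode, the sepsis episode, the systemic hypotension event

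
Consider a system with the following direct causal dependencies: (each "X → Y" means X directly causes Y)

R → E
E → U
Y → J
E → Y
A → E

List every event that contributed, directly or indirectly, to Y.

A, E, R

Immediate cause of Y: E.
Further upstream: R, A.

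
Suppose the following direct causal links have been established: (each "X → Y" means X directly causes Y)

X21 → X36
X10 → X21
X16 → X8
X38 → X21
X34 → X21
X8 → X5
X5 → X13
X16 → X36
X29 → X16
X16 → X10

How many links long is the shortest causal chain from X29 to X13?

4

Shortest chain: X29 → X16 → X8 → X5 → X13.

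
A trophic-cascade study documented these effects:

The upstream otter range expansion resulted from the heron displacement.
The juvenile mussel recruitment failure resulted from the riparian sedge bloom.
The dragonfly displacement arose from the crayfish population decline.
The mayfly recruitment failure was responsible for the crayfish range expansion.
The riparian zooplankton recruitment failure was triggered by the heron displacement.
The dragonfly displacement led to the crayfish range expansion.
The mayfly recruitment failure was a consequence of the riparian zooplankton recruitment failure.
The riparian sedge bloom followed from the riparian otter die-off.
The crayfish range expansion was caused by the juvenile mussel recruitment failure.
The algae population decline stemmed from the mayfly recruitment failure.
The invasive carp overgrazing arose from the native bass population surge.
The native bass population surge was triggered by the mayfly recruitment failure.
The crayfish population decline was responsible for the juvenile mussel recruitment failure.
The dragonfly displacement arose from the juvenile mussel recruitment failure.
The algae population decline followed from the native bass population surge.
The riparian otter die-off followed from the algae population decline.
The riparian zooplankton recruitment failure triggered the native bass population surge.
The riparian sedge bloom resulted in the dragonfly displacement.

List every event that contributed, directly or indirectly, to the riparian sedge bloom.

Immediate cause of the riparian sedge bloom: the riparian otter die-off.
Further upstream: the heron displacement, the riparian zooplankton recruitment failure, the mayfly recruitment failure, the native bass population surge, the algae population decline.

the algae population decline, the heron displacement, the mayfly recruitment failure, the native bass population surge, the riparian otter die-off, the riparian zooplankton recruitment failure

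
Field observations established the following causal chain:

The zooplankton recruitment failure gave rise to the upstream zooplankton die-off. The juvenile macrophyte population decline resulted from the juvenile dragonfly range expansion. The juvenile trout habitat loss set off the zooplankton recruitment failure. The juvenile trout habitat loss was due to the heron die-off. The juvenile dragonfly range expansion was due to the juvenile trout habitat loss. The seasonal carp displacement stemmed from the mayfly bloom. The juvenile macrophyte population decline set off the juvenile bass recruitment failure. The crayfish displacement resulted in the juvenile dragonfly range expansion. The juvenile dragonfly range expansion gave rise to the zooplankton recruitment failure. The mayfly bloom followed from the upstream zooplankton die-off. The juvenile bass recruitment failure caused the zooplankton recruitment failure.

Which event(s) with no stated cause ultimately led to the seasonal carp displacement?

Tracing upstream from the seasonal carp displacement: the seasonal carp displacement ← the mayfly bloom ← the upstream zooplankton die-off ← the zooplankton recruitment failure ← the juvenile dragonfly range expansion ← the crayfish displacement.
A separate upstream branch: the seasonal carp displacement ← the mayfly bloom ← the upstream zooplankton die-off ← the zooplankton recruitment failure ← the juvenile trout habitat loss ← the heron die-off.
Each of those chain origins has no stated cause.

the crayfish displacement, the heron die-off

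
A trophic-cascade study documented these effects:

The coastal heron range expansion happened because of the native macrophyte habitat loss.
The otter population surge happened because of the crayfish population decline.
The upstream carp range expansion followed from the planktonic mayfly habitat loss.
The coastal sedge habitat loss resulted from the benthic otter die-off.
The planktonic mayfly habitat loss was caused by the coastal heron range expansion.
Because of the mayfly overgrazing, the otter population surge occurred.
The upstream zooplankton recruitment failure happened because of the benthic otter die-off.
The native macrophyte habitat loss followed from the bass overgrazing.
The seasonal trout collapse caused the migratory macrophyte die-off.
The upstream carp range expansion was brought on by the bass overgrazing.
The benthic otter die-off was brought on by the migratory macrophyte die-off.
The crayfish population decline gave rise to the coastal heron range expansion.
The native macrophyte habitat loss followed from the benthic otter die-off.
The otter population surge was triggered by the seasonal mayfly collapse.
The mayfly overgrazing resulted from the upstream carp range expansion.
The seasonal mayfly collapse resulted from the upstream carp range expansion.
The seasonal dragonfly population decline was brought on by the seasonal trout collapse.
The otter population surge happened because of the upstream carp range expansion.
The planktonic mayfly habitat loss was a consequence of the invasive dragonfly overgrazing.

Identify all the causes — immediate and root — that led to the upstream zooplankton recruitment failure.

the benthic otter die-off, the migratory macrophyte die-off, the seasonal trout collapse

Immediate cause of the upstream zooplankton recruitment failure: the benthic otter die-off.
Further upstream: the seasonal trout collapse, the migratory macrophyte die-off.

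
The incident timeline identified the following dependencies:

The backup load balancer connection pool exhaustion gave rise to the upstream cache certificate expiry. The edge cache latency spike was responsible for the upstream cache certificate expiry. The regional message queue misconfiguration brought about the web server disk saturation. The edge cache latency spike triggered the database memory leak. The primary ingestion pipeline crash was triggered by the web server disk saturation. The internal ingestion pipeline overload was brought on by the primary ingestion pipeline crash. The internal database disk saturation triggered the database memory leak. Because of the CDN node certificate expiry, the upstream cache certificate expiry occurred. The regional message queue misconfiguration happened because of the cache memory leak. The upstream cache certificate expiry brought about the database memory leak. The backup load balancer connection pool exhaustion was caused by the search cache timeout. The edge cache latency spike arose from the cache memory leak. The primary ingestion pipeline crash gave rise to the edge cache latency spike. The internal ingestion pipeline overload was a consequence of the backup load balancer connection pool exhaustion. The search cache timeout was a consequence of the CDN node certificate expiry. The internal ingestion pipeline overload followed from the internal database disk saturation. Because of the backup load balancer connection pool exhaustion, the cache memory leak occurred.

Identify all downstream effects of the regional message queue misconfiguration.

the database memory leak, the edge cache latency spike, the internal ingestion pipeline overload, the primary ingestion pipeline crash, the upstream cache certificate expiry, the web server disk saturation

Direct effects: the web server disk saturation.
2 steps out: the primary ingestion pipeline crash.
3 steps out: the edge cache latency spike, the internal ingestion pipeline overload.
4 steps out: the upstream cache certificate expiry, the database memory leak.
Not reachable from it: the CDN node certificate expiry, the search cache timeout, the backup load balancer connection pool exhaustion, the cache memory leak, the internal database disk saturation.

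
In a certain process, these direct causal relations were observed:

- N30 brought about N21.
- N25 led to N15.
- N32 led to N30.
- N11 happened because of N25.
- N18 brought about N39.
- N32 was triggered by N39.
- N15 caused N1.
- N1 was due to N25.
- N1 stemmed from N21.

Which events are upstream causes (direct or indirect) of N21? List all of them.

N18, N30, N32, N39

Immediate cause of N21: N30.
Further upstream: N18, N39, N32.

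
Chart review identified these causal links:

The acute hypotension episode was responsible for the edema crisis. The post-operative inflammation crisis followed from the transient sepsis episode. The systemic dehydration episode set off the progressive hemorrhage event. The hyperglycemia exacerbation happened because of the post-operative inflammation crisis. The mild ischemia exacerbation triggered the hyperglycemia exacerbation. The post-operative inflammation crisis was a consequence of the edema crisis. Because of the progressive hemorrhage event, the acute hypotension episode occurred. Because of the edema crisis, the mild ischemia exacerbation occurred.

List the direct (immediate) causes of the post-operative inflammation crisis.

the edema crisis, the transient sepsis episode

Upstream contributors include the systemic dehydration episode, the progressive hemorrhage event, the acute hypotension episode, but only the edema crisis, the transient sepsis episode feed directly into the post-operative inflammation crisis.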